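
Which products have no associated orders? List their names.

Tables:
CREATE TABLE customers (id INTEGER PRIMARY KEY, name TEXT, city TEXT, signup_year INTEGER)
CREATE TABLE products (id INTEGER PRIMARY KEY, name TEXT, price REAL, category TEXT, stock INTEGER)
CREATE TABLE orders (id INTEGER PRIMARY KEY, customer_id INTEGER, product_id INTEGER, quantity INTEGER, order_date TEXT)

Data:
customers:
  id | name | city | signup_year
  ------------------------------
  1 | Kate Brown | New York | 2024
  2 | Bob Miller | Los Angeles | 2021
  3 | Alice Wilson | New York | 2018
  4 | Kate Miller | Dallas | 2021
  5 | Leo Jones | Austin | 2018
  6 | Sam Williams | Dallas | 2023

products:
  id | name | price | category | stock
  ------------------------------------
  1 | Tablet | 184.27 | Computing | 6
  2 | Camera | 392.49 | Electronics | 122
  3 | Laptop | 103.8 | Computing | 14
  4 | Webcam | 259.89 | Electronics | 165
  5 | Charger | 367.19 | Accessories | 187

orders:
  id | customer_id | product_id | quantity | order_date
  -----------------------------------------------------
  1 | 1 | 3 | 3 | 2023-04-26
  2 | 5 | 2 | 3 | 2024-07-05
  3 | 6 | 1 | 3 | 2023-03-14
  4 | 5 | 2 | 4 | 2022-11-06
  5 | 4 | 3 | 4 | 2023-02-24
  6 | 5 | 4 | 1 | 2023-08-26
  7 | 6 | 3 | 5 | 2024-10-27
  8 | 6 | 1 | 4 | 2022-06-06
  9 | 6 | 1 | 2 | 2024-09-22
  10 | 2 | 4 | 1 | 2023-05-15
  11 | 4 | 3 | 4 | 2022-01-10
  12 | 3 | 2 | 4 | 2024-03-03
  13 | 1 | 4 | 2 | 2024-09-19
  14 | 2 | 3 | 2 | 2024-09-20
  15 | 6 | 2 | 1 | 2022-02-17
SELECT p.name FROM products p LEFT JOIN orders c ON c.product_id = p.id WHERE c.id IS NULL

Execution result:
Charger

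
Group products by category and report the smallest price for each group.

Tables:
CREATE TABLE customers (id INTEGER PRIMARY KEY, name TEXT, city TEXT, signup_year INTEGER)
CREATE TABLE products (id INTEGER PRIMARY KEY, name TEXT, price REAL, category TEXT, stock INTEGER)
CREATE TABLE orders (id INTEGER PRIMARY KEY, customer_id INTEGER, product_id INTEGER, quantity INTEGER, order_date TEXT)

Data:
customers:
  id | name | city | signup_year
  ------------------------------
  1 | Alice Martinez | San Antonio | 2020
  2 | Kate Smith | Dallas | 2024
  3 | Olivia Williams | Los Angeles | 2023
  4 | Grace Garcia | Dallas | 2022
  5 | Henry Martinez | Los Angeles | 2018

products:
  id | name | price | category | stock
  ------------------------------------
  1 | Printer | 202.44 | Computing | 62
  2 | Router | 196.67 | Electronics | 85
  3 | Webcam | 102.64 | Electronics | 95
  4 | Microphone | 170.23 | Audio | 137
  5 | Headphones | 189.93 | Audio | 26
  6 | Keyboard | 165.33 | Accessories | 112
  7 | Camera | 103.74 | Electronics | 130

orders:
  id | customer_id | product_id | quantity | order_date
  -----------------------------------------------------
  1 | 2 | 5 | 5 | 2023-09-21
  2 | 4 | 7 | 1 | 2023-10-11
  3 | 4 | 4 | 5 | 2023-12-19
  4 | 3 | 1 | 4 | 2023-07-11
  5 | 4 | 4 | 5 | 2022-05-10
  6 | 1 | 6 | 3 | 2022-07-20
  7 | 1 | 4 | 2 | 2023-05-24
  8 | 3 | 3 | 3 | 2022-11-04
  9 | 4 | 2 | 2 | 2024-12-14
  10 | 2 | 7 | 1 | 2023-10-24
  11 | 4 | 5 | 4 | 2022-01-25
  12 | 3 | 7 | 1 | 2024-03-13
SELECT category, MIN(price) AS min_price FROM products GROUP BY category

Execution result:
category | min_price
Accessories | 165.33
Audio | 170.23
Computing | 202.44
Electronics | 102.64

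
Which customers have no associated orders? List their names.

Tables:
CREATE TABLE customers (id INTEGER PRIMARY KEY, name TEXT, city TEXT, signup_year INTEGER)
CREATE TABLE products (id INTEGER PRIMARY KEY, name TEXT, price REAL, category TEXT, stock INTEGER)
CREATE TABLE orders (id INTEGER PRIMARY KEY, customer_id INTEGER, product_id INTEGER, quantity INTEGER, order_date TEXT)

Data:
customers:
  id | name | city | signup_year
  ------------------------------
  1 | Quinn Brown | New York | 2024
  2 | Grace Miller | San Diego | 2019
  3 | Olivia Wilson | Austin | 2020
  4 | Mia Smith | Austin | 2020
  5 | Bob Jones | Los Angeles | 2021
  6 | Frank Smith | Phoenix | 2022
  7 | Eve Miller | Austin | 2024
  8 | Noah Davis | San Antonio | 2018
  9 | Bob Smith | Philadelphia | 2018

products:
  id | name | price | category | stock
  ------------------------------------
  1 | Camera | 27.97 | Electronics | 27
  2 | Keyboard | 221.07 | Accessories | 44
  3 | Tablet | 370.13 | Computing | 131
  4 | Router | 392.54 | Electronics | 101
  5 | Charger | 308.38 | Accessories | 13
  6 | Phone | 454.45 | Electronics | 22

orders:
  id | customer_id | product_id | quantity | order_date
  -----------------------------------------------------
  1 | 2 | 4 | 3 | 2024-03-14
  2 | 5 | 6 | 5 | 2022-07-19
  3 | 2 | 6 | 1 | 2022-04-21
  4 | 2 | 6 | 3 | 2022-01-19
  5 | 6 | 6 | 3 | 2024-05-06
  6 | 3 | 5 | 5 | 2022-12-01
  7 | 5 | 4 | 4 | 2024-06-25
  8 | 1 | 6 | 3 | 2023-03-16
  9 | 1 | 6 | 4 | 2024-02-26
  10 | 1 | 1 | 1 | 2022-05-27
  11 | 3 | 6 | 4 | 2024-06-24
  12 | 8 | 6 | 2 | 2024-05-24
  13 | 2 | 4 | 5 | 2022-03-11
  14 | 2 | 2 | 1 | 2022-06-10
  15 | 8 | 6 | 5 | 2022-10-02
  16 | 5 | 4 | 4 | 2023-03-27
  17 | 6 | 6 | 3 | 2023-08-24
SELECT p.name FROM customers p LEFT JOIN orders c ON c.customer_id = p.id WHERE c.id IS NULL

Execution result:
name
Mia Smith
Eve Miller
Bob Smith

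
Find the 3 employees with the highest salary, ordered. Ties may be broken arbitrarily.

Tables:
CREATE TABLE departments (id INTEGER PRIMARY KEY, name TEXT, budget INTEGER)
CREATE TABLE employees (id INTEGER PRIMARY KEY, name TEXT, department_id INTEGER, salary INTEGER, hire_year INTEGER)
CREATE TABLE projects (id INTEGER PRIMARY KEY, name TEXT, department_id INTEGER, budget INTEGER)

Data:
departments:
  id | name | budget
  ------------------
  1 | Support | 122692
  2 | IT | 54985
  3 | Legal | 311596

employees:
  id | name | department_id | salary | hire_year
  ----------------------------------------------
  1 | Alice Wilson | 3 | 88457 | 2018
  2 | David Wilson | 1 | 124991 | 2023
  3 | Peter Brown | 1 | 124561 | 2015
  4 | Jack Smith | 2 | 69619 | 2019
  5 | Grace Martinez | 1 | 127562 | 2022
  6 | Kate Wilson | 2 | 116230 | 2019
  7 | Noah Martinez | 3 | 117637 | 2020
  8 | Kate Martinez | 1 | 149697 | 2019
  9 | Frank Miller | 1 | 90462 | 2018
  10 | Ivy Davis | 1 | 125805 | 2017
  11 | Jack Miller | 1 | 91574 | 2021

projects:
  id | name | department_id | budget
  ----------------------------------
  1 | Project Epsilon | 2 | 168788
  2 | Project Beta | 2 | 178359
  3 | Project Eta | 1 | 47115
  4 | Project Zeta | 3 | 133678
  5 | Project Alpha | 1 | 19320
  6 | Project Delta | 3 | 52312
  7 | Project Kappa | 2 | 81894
SELECT name, salary FROM employees ORDER BY salary DESC LIMIT 3

Execution result:
name | salary
Kate Martinez | 149697
Grace Martinez | 127562
Ivy Davis | 125805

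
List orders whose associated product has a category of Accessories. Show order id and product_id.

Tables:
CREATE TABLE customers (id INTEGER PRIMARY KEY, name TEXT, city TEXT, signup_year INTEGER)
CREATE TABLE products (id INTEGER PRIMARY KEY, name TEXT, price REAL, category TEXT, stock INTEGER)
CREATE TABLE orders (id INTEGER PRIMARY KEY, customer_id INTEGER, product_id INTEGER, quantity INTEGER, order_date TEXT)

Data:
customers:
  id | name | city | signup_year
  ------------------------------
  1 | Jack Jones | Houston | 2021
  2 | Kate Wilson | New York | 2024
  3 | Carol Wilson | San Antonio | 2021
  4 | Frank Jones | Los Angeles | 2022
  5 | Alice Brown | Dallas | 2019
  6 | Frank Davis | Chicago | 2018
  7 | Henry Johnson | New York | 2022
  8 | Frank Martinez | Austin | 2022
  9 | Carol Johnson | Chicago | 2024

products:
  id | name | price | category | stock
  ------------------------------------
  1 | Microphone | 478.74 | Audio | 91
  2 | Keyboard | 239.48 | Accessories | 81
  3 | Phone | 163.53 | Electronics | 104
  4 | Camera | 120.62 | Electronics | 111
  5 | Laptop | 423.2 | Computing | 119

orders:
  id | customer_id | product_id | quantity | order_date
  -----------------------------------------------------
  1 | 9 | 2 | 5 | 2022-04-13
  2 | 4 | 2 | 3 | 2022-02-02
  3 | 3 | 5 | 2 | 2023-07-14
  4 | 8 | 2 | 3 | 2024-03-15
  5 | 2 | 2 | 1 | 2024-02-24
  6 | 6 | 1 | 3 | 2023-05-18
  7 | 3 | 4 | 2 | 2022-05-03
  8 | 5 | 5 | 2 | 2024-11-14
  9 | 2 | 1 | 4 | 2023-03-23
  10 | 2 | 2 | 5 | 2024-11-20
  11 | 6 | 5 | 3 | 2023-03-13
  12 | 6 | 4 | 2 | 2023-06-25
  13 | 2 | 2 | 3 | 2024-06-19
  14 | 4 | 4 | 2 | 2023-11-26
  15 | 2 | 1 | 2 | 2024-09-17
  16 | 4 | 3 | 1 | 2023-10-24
SELECT id, product_id FROM orders WHERE product_id IN (SELECT id FROM products WHERE category = 'Accessories')

Execution result:
id | product_id
1 | 2
2 | 2
4 | 2
5 | 2
10 | 2
13 | 2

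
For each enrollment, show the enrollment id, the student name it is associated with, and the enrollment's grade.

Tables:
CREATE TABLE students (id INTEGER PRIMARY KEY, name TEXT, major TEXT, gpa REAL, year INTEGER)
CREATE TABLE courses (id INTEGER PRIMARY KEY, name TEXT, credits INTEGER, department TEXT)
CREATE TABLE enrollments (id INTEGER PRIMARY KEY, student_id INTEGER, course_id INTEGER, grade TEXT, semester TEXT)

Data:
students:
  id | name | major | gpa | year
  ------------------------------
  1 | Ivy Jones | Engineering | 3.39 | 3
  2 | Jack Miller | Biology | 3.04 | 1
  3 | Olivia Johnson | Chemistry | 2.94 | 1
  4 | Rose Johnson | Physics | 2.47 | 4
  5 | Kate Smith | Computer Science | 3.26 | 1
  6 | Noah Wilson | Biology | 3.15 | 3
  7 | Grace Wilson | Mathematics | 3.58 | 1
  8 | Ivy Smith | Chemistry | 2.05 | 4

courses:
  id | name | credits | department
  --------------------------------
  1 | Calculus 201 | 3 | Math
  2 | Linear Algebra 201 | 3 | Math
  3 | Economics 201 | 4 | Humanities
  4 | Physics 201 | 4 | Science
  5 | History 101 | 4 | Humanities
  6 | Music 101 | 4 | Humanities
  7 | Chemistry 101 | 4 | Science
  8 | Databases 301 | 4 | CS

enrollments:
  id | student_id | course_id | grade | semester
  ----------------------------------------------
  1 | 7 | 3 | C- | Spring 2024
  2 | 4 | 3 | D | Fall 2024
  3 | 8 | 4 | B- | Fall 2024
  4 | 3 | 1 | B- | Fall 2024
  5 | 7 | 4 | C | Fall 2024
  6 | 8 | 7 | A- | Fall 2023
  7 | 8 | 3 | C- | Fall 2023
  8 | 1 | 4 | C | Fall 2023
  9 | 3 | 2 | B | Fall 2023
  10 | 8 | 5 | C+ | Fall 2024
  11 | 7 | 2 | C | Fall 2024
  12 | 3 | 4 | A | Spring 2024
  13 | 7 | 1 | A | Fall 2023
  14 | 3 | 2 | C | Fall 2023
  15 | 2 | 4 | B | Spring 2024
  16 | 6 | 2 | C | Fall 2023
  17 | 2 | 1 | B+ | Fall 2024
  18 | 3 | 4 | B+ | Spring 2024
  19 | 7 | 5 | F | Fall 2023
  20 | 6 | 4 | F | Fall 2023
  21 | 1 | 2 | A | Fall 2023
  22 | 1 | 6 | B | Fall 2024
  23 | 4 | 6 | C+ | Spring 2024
SELECT c.id, p.name AS student, c.grade FROM enrollments c JOIN students p ON c.student_id = p.id

Execution result:
id | student | grade
1 | Grace Wilson | C-
2 | Rose Johnson | D
3 | Ivy Smith | B-
4 | Olivia Johnson | B-
5 | Grace Wilson | C
6 | Ivy Smith | A-
7 | Ivy Smith | C-
8 | Ivy Jones | C
9 | Olivia Johnson | B
10 | Ivy Smith | C+
11 | Grace Wilson | C
12 | Olivia Johnson | A
13 | Grace Wilson | A
14 | Olivia Johnson | C
15 | Jack Miller | B
16 | Noah Wilson | C
17 | Jack Miller | B+
18 | Olivia Johnson | B+
19 | Grace Wilson | F
20 | Noah Wilson | F
21 | Ivy Jones | A
22 | Ivy Jones | B
23 | Rose Johnson | C+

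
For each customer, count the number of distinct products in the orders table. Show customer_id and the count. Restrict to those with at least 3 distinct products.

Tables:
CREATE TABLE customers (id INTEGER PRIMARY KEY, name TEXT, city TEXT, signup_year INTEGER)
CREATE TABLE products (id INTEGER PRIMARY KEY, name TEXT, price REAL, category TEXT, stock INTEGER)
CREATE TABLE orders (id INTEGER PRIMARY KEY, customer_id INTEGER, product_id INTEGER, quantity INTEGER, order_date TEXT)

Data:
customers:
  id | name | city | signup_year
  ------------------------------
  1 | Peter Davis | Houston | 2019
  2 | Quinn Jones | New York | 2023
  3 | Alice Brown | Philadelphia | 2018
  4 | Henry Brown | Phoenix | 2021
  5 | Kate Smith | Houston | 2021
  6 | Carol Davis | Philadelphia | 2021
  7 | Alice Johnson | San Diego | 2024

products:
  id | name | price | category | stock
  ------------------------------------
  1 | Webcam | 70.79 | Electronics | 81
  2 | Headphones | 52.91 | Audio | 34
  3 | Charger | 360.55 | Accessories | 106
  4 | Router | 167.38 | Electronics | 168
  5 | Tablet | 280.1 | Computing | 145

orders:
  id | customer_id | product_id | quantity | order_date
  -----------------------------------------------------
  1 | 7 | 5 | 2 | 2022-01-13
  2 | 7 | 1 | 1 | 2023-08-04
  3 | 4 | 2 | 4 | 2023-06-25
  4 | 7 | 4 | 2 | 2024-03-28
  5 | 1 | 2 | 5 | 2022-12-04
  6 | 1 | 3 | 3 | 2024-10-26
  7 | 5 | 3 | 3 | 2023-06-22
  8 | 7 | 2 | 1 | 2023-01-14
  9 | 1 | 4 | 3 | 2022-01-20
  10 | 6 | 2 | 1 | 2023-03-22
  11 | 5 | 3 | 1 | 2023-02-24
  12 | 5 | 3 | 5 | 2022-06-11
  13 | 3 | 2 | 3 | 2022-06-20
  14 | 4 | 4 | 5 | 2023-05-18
SELECT customer_id, COUNT(DISTINCT product_id) AS distinct_product_count FROM orders GROUP BY customer_id HAVING COUNT(DISTINCT product_id) >= 3

Execution result:
customer_id | distinct_product_count
1 | 3
7 | 4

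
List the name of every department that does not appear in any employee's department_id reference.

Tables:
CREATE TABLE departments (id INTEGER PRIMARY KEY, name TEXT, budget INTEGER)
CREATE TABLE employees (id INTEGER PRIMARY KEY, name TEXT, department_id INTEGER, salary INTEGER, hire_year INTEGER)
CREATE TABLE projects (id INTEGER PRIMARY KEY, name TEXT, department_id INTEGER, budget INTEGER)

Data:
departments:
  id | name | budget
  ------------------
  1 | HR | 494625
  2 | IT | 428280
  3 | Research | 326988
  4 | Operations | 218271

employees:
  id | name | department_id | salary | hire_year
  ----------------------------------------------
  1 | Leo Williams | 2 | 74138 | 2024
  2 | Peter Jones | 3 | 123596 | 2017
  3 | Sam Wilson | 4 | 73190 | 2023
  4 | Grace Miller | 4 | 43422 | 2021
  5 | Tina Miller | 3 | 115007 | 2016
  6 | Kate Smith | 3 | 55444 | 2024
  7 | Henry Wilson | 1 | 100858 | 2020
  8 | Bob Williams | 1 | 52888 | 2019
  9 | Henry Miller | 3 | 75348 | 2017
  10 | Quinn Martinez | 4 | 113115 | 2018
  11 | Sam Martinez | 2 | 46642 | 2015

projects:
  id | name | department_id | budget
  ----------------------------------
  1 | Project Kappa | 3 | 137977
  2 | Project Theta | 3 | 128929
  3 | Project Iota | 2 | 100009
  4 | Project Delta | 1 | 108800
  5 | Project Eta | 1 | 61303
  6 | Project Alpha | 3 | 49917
SELECT p.name FROM departments p LEFT JOIN employees c ON c.department_id = p.id WHERE c.id IS NULL

Execution result:
(no rows)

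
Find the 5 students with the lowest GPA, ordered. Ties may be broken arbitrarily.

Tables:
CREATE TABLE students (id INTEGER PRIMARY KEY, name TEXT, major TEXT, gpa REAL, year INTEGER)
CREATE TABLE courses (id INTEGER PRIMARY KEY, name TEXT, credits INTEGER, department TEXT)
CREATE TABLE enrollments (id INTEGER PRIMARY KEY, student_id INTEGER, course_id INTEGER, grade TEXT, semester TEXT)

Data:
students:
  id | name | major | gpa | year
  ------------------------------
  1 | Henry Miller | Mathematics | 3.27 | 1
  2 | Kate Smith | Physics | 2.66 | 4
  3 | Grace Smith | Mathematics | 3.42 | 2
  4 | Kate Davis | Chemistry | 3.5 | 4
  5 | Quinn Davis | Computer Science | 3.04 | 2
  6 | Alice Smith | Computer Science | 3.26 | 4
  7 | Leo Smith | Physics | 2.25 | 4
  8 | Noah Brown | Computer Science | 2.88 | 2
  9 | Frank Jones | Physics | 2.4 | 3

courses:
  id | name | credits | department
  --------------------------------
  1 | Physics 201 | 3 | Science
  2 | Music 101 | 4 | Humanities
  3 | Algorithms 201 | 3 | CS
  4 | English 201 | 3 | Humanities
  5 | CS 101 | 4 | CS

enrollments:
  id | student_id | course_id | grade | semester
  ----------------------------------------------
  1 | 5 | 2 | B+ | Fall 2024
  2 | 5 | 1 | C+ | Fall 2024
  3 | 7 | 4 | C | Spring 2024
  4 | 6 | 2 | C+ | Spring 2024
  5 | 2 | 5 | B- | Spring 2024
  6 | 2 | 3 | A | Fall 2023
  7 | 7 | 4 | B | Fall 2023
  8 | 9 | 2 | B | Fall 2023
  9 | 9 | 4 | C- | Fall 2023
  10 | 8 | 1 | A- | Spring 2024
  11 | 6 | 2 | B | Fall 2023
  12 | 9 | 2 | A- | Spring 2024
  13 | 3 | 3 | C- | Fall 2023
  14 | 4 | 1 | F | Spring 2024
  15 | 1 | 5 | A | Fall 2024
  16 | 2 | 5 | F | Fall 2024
SELECT name, gpa FROM students ORDER BY gpa ASC LIMIT 5

Execution result:
name | gpa
Leo Smith | 2.25
Frank Jones | 2.40
Kate Smith | 2.66
Noah Brown | 2.88
Quinn Davis | 3.04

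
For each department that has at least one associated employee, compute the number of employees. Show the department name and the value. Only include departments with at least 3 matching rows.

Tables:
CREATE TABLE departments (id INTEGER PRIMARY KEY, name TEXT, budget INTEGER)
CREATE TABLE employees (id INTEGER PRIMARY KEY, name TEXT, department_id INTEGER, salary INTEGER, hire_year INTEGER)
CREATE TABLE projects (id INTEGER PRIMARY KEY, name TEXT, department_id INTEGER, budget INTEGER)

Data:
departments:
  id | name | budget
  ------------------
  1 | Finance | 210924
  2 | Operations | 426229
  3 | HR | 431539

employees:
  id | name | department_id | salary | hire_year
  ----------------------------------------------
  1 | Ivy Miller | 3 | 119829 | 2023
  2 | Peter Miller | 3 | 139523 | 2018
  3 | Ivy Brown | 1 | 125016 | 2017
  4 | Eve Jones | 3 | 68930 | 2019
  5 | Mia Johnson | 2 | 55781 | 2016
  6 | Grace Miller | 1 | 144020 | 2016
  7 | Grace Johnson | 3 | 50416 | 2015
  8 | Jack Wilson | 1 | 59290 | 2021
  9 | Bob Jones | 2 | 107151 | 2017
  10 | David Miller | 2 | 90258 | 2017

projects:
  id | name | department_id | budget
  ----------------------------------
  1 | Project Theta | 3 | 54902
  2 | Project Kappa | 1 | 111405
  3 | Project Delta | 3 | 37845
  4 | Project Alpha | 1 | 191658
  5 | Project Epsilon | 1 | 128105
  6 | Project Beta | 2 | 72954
SELECT p.name, COUNT(*) AS n FROM employees c JOIN departments p ON c.department_id = p.id GROUP BY p.id, p.name HAVING COUNT(*) >= 3

Execution result:
name | n
Finance | 3
Operations | 3
HR | 4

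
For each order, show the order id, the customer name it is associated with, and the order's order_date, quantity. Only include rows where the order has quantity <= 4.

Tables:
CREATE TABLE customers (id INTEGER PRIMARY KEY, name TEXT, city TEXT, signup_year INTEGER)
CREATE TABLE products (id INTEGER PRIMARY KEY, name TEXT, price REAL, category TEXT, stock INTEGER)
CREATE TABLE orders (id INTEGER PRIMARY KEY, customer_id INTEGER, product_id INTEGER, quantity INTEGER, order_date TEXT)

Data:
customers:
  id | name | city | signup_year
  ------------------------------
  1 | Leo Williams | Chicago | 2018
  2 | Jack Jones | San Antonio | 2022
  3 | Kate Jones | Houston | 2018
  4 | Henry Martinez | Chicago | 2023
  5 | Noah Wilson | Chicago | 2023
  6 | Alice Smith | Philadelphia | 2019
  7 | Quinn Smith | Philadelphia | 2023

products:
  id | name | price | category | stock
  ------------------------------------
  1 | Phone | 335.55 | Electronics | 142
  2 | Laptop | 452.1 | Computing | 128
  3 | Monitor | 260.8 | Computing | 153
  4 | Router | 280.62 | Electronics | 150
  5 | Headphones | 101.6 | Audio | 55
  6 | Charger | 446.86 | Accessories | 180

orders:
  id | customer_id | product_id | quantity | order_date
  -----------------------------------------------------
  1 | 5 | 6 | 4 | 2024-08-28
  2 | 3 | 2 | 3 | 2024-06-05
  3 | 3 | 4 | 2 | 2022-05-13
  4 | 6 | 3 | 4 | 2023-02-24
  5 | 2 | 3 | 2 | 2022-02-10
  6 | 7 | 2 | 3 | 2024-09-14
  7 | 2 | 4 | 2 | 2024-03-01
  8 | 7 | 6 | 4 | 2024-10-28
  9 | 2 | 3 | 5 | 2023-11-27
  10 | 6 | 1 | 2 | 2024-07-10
SELECT c.id, p.name AS customer, c.order_date, c.quantity FROM orders c JOIN customers p ON c.customer_id = p.id WHERE c.quantity <= 4

Execution result:
id | customer | order_date | quantity
1 | Noah Wilson | 2024-08-28 | 4
2 | Kate Jones | 2024-06-05 | 3
3 | Kate Jones | 2022-05-13 | 2
4 | Alice Smith | 2023-02-24 | 4
5 | Jack Jones | 2022-02-10 | 2
6 | Quinn Smith | 2024-09-14 | 3
7 | Jack Jones | 2024-03-01 | 2
8 | Quinn Smith | 2024-10-28 | 4
10 | Alice Smith | 2024-07-10 | 2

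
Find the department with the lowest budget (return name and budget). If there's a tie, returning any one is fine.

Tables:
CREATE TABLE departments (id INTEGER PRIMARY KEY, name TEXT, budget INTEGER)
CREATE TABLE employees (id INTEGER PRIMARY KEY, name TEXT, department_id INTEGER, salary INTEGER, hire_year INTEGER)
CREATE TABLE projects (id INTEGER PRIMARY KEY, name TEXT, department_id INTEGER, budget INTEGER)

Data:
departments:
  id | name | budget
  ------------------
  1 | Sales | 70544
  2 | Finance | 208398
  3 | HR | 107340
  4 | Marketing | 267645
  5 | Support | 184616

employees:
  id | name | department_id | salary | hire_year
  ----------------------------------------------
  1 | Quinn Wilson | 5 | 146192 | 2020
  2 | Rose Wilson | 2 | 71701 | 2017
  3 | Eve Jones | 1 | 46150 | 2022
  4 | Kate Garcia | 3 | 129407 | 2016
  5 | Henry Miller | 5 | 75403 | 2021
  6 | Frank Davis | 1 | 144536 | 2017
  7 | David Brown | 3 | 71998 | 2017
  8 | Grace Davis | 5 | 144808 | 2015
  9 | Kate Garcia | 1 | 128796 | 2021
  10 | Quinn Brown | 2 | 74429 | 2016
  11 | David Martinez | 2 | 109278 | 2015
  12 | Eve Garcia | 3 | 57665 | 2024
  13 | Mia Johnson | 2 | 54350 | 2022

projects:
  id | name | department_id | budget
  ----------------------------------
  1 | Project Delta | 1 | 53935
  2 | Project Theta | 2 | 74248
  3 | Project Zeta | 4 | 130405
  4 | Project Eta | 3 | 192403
SELECT name, budget FROM departments ORDER BY budget ASC LIMIT 1

Execution result:
name | budget
Sales | 70544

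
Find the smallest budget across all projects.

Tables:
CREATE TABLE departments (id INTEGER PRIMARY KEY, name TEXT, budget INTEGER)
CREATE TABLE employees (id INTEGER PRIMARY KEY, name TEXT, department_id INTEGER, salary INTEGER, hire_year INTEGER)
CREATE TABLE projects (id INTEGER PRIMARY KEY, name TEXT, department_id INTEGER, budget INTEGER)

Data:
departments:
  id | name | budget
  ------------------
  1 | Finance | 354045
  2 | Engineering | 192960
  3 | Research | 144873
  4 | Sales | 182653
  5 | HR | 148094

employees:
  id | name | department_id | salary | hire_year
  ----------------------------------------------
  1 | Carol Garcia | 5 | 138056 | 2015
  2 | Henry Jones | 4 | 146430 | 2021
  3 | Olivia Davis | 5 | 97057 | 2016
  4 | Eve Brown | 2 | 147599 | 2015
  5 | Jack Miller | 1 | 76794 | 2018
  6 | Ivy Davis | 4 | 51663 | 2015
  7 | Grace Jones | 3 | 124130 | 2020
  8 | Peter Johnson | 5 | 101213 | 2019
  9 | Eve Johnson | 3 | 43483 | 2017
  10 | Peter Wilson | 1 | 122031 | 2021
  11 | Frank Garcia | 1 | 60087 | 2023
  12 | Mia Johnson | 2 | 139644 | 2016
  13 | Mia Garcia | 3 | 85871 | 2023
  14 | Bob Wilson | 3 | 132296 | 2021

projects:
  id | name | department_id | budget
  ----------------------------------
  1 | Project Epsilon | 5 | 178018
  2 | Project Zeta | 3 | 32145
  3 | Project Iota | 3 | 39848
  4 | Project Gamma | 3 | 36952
SELECT MIN(budget) FROM projects

Execution result:
32145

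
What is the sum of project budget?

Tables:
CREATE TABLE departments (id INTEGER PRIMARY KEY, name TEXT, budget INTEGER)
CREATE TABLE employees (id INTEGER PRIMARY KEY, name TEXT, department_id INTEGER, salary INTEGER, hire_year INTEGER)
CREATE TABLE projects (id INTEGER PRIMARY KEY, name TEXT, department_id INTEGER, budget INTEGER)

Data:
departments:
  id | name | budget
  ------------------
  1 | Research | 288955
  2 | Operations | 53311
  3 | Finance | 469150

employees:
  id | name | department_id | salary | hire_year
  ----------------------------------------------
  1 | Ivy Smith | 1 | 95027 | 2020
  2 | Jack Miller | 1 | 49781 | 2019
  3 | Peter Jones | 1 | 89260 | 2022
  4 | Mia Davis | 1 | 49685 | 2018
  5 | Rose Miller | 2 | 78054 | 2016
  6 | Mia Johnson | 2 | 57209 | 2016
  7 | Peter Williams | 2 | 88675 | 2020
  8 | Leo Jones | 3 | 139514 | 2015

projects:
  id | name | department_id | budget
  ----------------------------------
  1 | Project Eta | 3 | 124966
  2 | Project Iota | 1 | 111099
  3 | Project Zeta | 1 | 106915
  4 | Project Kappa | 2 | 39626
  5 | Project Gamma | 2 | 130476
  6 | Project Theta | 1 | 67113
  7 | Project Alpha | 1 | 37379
SELECT SUM(budget) FROM projects

Execution result:
617574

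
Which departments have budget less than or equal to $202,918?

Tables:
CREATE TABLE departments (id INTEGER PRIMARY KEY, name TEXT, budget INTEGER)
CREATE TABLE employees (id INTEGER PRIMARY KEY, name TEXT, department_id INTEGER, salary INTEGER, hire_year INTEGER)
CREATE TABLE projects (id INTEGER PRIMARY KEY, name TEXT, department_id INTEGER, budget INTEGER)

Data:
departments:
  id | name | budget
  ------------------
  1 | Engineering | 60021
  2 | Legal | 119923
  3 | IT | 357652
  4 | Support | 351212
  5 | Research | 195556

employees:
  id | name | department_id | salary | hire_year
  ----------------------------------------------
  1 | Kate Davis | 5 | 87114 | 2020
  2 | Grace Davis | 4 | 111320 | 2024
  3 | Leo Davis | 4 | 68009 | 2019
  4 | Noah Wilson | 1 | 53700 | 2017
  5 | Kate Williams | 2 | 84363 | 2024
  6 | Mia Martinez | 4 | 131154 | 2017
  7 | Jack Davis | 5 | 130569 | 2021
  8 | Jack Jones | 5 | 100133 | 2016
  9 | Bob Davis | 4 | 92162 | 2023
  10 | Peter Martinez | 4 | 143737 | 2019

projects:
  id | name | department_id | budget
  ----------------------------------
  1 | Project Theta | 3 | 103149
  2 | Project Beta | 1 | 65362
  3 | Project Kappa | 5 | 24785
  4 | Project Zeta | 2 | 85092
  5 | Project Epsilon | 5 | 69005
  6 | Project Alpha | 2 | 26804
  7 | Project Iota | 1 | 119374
SELECT name, budget FROM departments WHERE budget <= 202918

Execution result:
name | budget
Engineering | 60021
Legal | 119923
Research | 195556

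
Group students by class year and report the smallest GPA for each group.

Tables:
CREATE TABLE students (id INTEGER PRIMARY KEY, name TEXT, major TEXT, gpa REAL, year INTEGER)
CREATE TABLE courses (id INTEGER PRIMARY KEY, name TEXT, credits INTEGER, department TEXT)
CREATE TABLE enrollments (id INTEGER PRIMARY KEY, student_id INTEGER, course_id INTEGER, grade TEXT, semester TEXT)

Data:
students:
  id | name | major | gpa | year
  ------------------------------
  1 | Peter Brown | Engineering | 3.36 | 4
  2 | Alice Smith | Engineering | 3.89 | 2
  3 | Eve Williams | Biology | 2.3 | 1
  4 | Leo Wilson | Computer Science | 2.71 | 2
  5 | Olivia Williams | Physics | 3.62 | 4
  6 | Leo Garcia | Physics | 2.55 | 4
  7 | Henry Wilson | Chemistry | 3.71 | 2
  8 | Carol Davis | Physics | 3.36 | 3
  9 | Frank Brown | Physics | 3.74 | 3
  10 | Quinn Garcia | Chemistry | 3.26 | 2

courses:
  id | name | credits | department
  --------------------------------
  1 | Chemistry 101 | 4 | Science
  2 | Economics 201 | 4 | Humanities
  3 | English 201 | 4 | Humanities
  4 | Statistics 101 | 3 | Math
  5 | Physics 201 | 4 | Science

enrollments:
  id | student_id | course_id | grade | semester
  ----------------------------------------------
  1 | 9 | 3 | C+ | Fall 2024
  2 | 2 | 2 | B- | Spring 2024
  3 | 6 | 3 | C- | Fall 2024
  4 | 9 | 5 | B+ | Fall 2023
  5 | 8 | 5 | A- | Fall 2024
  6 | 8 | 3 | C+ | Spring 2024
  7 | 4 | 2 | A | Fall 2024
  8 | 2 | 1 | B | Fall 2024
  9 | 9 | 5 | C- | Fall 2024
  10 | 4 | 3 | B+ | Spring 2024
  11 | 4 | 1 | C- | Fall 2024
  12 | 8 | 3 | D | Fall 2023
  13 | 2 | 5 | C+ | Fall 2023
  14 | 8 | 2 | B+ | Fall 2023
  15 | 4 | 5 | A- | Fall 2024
SELECT year, MIN(gpa) AS min_gpa FROM students GROUP BY year

Execution result:
year | min_gpa
1 | 2.30
2 | 2.71
3 | 3.36
4 | 2.55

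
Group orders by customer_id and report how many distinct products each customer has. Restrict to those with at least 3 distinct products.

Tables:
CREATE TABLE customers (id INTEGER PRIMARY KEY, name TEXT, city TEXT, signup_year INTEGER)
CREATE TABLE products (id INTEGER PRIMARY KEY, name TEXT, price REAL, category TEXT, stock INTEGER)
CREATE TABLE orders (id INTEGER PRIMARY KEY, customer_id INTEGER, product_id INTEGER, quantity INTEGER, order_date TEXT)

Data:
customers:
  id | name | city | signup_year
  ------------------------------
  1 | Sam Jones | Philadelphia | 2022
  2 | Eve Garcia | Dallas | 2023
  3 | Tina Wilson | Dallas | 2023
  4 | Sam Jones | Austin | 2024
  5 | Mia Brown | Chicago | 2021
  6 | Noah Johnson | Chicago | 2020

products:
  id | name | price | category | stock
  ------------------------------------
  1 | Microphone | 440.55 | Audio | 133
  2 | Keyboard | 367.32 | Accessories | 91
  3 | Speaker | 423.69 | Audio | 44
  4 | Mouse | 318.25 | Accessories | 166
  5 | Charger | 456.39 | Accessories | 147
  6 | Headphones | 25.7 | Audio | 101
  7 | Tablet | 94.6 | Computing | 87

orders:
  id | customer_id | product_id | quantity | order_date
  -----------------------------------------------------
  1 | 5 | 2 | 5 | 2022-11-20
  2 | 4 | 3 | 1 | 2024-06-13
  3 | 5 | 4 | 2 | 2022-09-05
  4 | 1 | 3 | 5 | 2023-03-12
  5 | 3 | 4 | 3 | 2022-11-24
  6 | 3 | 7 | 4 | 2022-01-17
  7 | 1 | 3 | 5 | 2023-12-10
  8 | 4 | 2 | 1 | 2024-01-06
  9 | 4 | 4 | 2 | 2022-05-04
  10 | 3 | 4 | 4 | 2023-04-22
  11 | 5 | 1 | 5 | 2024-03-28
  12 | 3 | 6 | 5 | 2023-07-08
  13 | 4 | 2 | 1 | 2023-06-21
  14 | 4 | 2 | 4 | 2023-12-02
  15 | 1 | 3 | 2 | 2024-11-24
SELECT customer_id, COUNT(DISTINCT product_id) AS distinct_product_count FROM orders GROUP BY customer_id HAVING COUNT(DISTINCT product_id) >= 3

Execution result:
customer_id | distinct_product_count
3 | 3
4 | 3
5 | 3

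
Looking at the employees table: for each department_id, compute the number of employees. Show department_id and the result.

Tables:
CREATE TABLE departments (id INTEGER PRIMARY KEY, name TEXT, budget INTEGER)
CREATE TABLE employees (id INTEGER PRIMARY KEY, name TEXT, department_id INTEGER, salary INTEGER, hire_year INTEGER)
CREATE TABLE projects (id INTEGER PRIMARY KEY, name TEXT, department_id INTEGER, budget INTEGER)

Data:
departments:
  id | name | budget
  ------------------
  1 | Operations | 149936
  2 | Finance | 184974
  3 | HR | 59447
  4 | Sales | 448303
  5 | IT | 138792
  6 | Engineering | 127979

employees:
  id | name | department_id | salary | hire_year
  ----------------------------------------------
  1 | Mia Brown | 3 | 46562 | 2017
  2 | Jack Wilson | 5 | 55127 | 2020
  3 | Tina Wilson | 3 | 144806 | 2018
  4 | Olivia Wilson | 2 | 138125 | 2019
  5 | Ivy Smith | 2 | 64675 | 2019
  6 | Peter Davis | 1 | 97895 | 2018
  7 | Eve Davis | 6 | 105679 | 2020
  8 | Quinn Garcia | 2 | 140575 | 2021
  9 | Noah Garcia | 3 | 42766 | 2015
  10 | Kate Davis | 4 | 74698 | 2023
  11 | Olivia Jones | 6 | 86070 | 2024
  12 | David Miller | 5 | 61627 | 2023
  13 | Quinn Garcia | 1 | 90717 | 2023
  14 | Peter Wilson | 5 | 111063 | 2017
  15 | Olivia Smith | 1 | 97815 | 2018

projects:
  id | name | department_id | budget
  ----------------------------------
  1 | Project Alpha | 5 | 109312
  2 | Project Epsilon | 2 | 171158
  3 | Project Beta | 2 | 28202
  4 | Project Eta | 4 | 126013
SELECT department_id, COUNT(*) AS n FROM employees GROUP BY department_id

Execution result:
department_id | n
1 | 3
2 | 3
3 | 3
4 | 1
5 | 3
6 | 2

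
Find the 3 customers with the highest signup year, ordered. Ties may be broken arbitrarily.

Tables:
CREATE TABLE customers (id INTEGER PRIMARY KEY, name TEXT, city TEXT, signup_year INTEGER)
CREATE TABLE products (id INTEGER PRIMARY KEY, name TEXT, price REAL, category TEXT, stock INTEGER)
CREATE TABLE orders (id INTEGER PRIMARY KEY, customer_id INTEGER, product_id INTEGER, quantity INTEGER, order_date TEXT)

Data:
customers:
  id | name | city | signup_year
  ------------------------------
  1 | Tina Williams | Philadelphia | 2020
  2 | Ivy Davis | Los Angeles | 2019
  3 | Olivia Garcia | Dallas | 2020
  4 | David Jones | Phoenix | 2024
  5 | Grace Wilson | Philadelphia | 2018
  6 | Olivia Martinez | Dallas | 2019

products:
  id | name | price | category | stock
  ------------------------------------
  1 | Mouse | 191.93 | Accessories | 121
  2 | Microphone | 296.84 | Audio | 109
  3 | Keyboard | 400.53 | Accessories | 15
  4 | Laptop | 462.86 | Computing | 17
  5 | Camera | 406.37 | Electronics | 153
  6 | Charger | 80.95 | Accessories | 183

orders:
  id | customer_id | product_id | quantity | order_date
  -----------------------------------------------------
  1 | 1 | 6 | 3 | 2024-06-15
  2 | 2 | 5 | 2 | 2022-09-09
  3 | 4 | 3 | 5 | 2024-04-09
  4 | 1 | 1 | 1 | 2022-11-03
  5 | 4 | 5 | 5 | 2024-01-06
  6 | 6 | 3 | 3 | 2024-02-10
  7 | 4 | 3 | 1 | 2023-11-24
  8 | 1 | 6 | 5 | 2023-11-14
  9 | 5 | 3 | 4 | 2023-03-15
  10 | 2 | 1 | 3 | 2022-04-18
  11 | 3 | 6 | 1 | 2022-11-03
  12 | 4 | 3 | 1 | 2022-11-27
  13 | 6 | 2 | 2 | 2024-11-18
SELECT name, signup_year FROM customers ORDER BY signup_year DESC LIMIT 3

Execution result:
name | signup_year
David Jones | 2024
Tina Williams | 2020
Olivia Garcia | 2020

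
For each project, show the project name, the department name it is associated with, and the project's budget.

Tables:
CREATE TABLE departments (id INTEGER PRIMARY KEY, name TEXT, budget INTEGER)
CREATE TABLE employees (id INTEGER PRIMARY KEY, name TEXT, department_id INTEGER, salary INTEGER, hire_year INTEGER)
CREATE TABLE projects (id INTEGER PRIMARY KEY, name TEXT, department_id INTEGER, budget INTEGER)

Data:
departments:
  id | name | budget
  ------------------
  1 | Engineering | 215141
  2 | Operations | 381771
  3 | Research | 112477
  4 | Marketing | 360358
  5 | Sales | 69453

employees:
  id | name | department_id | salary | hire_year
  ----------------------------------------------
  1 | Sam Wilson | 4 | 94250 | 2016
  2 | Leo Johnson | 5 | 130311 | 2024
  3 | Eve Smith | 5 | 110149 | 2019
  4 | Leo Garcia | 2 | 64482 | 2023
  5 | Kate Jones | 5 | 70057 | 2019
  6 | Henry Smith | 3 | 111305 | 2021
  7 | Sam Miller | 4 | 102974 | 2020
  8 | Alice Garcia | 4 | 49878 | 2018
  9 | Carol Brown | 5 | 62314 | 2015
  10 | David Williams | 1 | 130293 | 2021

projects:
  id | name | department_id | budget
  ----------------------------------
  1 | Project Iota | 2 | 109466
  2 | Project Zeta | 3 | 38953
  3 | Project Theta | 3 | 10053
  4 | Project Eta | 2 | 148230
SELECT c.name, p.name AS department, c.budget FROM projects c JOIN departments p ON c.department_id = p.id

Execution result:
name | department | budget
Project Iota | Operations | 109466
Project Zeta | Research | 38953
Project Theta | Research | 10053
Project Eta | Operations | 148230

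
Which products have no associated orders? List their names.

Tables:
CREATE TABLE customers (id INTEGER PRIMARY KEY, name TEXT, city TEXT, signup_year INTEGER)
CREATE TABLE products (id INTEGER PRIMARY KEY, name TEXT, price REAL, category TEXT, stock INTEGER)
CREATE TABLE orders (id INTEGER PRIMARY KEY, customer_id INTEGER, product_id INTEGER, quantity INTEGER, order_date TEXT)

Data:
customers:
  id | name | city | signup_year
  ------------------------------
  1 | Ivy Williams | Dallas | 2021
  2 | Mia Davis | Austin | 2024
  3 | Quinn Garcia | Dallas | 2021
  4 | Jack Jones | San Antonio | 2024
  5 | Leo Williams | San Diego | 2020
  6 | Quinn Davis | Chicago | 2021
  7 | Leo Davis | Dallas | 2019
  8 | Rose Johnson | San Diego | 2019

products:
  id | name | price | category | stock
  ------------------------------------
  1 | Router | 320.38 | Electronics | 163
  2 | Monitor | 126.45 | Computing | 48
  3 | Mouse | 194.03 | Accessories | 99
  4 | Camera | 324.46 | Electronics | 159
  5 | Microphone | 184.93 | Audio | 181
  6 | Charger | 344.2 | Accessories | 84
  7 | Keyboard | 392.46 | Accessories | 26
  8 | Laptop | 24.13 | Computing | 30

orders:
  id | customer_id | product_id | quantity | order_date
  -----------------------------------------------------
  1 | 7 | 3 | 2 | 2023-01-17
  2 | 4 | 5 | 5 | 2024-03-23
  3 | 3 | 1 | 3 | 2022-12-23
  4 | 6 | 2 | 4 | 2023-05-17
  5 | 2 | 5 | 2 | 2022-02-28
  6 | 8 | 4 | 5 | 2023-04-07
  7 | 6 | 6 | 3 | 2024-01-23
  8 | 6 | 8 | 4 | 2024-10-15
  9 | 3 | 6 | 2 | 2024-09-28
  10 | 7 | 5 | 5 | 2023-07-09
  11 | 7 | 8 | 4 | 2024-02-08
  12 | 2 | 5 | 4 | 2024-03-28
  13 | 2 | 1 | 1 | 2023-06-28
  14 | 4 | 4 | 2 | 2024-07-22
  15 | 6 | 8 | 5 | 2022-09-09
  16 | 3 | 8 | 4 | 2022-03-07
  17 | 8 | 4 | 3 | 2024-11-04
SELECT p.name FROM products p LEFT JOIN orders c ON c.product_id = p.id WHERE c.id IS NULL

Execution result:
Keyboard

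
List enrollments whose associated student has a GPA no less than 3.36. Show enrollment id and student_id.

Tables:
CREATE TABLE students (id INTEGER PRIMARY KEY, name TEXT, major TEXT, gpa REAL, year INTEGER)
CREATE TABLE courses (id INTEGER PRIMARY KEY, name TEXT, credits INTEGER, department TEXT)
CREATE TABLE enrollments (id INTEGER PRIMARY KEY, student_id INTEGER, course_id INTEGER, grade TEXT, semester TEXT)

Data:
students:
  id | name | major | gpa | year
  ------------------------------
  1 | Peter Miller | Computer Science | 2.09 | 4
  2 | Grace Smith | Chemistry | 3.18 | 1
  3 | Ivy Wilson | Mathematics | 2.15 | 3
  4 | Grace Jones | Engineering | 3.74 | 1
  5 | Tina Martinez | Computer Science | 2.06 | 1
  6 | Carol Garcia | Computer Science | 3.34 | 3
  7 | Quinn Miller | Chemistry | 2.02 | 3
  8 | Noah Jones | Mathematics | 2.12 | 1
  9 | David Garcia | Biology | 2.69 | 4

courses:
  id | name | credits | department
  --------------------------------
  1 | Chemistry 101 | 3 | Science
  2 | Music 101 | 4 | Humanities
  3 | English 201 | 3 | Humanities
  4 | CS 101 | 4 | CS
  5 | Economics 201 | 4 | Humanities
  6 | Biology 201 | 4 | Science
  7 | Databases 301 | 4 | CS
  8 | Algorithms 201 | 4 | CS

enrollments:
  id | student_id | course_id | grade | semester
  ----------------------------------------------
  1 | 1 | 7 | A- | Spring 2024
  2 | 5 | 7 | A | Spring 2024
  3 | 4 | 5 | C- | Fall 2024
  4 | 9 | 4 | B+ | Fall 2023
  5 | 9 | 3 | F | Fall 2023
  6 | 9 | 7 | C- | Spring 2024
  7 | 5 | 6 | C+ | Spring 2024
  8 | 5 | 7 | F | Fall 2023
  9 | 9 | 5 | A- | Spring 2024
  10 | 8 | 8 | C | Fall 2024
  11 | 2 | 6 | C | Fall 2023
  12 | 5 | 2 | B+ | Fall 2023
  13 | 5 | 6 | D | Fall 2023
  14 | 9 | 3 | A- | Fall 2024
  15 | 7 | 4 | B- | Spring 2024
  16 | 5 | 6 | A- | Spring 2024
SELECT id, student_id FROM enrollments WHERE student_id IN (SELECT id FROM students WHERE gpa >= 3.36)

Execution result:
id | student_id
3 | 4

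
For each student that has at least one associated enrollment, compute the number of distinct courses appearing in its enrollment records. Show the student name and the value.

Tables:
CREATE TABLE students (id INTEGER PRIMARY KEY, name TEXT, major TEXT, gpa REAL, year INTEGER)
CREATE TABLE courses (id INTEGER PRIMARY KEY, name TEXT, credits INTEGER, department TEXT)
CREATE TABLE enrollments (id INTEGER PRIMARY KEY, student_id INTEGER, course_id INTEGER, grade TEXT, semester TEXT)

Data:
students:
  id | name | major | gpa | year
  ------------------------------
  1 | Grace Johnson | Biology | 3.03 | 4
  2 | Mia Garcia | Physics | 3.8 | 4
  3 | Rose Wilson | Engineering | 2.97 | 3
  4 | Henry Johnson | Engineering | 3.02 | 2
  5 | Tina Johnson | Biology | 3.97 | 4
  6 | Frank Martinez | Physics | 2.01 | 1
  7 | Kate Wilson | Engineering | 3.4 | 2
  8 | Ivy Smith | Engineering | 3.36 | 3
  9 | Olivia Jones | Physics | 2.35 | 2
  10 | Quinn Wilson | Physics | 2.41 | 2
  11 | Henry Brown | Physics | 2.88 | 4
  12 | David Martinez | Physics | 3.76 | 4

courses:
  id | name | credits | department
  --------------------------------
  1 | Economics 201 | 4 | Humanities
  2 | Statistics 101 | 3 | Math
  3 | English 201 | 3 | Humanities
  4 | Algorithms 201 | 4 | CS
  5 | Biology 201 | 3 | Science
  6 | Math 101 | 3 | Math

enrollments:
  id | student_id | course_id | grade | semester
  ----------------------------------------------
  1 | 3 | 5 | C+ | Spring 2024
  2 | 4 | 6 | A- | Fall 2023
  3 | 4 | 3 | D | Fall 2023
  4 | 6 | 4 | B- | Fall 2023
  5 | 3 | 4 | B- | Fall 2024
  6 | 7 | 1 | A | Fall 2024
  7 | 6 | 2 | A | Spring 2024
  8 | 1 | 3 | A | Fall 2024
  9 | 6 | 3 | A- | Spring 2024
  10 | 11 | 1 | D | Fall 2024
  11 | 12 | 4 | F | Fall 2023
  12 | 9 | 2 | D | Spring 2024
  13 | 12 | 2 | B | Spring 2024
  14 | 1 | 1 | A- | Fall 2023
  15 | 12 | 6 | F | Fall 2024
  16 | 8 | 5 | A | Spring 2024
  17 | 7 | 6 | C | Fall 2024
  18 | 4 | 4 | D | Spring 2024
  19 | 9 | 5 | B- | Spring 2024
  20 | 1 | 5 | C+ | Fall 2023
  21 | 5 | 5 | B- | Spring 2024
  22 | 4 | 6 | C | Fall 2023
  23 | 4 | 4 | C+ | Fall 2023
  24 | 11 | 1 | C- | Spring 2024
SELECT p.name, COUNT(DISTINCT c.course_id) AS distinct_course_count FROM enrollments c JOIN students p ON c.student_id = p.id GROUP BY p.id, p.name

Execution result:
name | distinct_course_count
Grace Johnson | 3
Rose Wilson | 2
Henry Johnson | 3
Tina Johnson | 1
Frank Martinez | 3
Kate Wilson | 2
Ivy Smith | 1
Olivia Jones | 2
Henry Brown | 1
David Martinez | 3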